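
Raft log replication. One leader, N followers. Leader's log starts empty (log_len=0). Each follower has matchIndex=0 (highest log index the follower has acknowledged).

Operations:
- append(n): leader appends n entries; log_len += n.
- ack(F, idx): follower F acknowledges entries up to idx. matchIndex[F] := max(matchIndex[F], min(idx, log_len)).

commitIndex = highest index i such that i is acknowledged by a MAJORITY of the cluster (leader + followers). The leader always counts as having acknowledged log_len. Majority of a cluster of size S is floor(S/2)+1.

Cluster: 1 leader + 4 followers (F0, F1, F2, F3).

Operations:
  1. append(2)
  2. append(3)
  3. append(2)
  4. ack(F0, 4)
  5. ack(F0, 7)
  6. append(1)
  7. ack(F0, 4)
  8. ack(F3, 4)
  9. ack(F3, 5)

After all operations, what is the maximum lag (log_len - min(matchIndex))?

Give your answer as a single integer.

Op 1: append 2 -> log_len=2
Op 2: append 3 -> log_len=5
Op 3: append 2 -> log_len=7
Op 4: F0 acks idx 4 -> match: F0=4 F1=0 F2=0 F3=0; commitIndex=0
Op 5: F0 acks idx 7 -> match: F0=7 F1=0 F2=0 F3=0; commitIndex=0
Op 6: append 1 -> log_len=8
Op 7: F0 acks idx 4 -> match: F0=7 F1=0 F2=0 F3=0; commitIndex=0
Op 8: F3 acks idx 4 -> match: F0=7 F1=0 F2=0 F3=4; commitIndex=4
Op 9: F3 acks idx 5 -> match: F0=7 F1=0 F2=0 F3=5; commitIndex=5

Answer: 8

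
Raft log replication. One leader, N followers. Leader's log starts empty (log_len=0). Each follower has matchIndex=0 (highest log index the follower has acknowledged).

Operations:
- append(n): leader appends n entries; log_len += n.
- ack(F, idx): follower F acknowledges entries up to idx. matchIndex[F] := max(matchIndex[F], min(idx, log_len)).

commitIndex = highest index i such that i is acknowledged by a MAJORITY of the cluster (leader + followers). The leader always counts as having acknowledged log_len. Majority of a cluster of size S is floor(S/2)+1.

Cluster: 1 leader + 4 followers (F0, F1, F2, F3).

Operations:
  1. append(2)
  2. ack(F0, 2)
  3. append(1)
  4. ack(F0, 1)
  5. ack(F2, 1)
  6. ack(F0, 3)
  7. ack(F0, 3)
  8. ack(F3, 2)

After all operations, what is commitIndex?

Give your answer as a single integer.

Op 1: append 2 -> log_len=2
Op 2: F0 acks idx 2 -> match: F0=2 F1=0 F2=0 F3=0; commitIndex=0
Op 3: append 1 -> log_len=3
Op 4: F0 acks idx 1 -> match: F0=2 F1=0 F2=0 F3=0; commitIndex=0
Op 5: F2 acks idx 1 -> match: F0=2 F1=0 F2=1 F3=0; commitIndex=1
Op 6: F0 acks idx 3 -> match: F0=3 F1=0 F2=1 F3=0; commitIndex=1
Op 7: F0 acks idx 3 -> match: F0=3 F1=0 F2=1 F3=0; commitIndex=1
Op 8: F3 acks idx 2 -> match: F0=3 F1=0 F2=1 F3=2; commitIndex=2

Answer: 2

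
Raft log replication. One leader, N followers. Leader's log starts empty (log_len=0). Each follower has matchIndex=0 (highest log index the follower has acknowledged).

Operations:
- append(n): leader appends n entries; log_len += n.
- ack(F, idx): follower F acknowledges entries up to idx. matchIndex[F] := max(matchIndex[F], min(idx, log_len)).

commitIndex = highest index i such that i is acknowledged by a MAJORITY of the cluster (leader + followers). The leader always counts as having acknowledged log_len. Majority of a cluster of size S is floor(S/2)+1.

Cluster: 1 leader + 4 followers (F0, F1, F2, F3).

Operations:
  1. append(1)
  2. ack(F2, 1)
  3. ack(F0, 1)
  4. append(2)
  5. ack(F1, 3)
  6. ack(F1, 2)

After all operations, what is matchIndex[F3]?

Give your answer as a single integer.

Op 1: append 1 -> log_len=1
Op 2: F2 acks idx 1 -> match: F0=0 F1=0 F2=1 F3=0; commitIndex=0
Op 3: F0 acks idx 1 -> match: F0=1 F1=0 F2=1 F3=0; commitIndex=1
Op 4: append 2 -> log_len=3
Op 5: F1 acks idx 3 -> match: F0=1 F1=3 F2=1 F3=0; commitIndex=1
Op 6: F1 acks idx 2 -> match: F0=1 F1=3 F2=1 F3=0; commitIndex=1

Answer: 0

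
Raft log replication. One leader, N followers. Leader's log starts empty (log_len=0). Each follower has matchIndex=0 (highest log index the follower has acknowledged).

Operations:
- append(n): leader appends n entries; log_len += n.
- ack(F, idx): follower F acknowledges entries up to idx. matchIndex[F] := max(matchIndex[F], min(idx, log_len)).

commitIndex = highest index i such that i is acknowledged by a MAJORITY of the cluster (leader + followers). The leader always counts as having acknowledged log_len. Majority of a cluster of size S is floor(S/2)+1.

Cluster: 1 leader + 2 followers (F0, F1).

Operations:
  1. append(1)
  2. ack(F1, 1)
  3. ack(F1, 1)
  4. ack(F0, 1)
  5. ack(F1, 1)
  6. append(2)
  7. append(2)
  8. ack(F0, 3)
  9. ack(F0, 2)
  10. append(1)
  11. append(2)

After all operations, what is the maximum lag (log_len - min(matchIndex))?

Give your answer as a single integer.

Op 1: append 1 -> log_len=1
Op 2: F1 acks idx 1 -> match: F0=0 F1=1; commitIndex=1
Op 3: F1 acks idx 1 -> match: F0=0 F1=1; commitIndex=1
Op 4: F0 acks idx 1 -> match: F0=1 F1=1; commitIndex=1
Op 5: F1 acks idx 1 -> match: F0=1 F1=1; commitIndex=1
Op 6: append 2 -> log_len=3
Op 7: append 2 -> log_len=5
Op 8: F0 acks idx 3 -> match: F0=3 F1=1; commitIndex=3
Op 9: F0 acks idx 2 -> match: F0=3 F1=1; commitIndex=3
Op 10: append 1 -> log_len=6
Op 11: append 2 -> log_len=8

Answer: 7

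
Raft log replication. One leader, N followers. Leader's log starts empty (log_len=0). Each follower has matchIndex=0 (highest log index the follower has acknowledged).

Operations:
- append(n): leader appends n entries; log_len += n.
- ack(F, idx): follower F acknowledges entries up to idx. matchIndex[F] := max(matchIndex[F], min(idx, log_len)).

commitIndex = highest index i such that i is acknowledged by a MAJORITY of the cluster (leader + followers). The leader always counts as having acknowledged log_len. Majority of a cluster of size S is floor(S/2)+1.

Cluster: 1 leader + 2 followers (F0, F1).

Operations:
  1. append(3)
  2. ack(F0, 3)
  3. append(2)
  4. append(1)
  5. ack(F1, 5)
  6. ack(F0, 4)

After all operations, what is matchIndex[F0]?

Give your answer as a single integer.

Op 1: append 3 -> log_len=3
Op 2: F0 acks idx 3 -> match: F0=3 F1=0; commitIndex=3
Op 3: append 2 -> log_len=5
Op 4: append 1 -> log_len=6
Op 5: F1 acks idx 5 -> match: F0=3 F1=5; commitIndex=5
Op 6: F0 acks idx 4 -> match: F0=4 F1=5; commitIndex=5

Answer: 4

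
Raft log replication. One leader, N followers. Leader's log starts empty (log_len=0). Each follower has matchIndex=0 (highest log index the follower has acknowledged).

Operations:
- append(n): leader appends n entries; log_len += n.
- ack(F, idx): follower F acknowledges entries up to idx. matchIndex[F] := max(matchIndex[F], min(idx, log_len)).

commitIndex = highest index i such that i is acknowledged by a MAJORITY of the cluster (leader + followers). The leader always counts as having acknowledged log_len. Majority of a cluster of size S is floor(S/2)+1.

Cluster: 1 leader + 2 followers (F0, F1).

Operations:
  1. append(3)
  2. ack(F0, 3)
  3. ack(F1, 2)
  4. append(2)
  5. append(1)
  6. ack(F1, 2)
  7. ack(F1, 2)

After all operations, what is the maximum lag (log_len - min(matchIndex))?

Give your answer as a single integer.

Answer: 4

Derivation:
Op 1: append 3 -> log_len=3
Op 2: F0 acks idx 3 -> match: F0=3 F1=0; commitIndex=3
Op 3: F1 acks idx 2 -> match: F0=3 F1=2; commitIndex=3
Op 4: append 2 -> log_len=5
Op 5: append 1 -> log_len=6
Op 6: F1 acks idx 2 -> match: F0=3 F1=2; commitIndex=3
Op 7: F1 acks idx 2 -> match: F0=3 F1=2; commitIndex=3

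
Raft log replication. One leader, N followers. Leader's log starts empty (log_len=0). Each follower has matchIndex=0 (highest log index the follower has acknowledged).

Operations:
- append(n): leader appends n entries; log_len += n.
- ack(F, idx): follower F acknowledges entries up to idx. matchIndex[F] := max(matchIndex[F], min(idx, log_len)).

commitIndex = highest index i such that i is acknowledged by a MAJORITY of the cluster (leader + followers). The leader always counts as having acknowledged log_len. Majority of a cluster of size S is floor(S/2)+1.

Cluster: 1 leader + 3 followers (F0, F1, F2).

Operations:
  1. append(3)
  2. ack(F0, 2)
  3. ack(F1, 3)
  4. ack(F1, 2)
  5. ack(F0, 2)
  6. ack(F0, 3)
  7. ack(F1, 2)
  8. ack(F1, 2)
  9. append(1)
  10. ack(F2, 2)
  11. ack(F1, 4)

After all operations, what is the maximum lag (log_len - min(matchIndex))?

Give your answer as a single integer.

Answer: 2

Derivation:
Op 1: append 3 -> log_len=3
Op 2: F0 acks idx 2 -> match: F0=2 F1=0 F2=0; commitIndex=0
Op 3: F1 acks idx 3 -> match: F0=2 F1=3 F2=0; commitIndex=2
Op 4: F1 acks idx 2 -> match: F0=2 F1=3 F2=0; commitIndex=2
Op 5: F0 acks idx 2 -> match: F0=2 F1=3 F2=0; commitIndex=2
Op 6: F0 acks idx 3 -> match: F0=3 F1=3 F2=0; commitIndex=3
Op 7: F1 acks idx 2 -> match: F0=3 F1=3 F2=0; commitIndex=3
Op 8: F1 acks idx 2 -> match: F0=3 F1=3 F2=0; commitIndex=3
Op 9: append 1 -> log_len=4
Op 10: F2 acks idx 2 -> match: F0=3 F1=3 F2=2; commitIndex=3
Op 11: F1 acks idx 4 -> match: F0=3 F1=4 F2=2; commitIndex=3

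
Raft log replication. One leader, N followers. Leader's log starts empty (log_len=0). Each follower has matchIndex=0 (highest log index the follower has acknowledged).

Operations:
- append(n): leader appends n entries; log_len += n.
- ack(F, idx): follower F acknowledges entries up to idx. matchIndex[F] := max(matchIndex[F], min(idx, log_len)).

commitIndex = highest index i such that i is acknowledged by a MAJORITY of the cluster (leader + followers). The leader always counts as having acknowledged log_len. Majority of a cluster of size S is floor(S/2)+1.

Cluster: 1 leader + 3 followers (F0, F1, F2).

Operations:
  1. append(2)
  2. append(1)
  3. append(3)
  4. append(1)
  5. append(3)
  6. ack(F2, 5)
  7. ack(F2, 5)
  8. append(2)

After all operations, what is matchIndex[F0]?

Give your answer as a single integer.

Answer: 0

Derivation:
Op 1: append 2 -> log_len=2
Op 2: append 1 -> log_len=3
Op 3: append 3 -> log_len=6
Op 4: append 1 -> log_len=7
Op 5: append 3 -> log_len=10
Op 6: F2 acks idx 5 -> match: F0=0 F1=0 F2=5; commitIndex=0
Op 7: F2 acks idx 5 -> match: F0=0 F1=0 F2=5; commitIndex=0
Op 8: append 2 -> log_len=12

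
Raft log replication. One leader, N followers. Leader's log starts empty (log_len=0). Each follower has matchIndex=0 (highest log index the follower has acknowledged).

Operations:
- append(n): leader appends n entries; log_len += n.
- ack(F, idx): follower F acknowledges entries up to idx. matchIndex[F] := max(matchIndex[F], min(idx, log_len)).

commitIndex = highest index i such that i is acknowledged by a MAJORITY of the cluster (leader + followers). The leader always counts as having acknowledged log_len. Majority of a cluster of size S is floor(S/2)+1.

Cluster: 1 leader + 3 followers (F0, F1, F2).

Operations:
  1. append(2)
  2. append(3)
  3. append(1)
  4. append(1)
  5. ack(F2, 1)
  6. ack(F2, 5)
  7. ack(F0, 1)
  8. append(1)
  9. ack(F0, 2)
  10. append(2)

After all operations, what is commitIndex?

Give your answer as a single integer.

Op 1: append 2 -> log_len=2
Op 2: append 3 -> log_len=5
Op 3: append 1 -> log_len=6
Op 4: append 1 -> log_len=7
Op 5: F2 acks idx 1 -> match: F0=0 F1=0 F2=1; commitIndex=0
Op 6: F2 acks idx 5 -> match: F0=0 F1=0 F2=5; commitIndex=0
Op 7: F0 acks idx 1 -> match: F0=1 F1=0 F2=5; commitIndex=1
Op 8: append 1 -> log_len=8
Op 9: F0 acks idx 2 -> match: F0=2 F1=0 F2=5; commitIndex=2
Op 10: append 2 -> log_len=10

Answer: 2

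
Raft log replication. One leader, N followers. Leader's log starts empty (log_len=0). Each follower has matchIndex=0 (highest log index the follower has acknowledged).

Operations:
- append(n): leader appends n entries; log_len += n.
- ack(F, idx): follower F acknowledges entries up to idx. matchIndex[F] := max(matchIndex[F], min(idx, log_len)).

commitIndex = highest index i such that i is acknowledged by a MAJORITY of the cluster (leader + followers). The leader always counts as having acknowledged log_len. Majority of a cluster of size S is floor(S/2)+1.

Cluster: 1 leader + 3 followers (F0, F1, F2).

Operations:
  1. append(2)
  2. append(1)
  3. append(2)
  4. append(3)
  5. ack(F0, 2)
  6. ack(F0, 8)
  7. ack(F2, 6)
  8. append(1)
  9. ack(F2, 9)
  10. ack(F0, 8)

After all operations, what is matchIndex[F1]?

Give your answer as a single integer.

Op 1: append 2 -> log_len=2
Op 2: append 1 -> log_len=3
Op 3: append 2 -> log_len=5
Op 4: append 3 -> log_len=8
Op 5: F0 acks idx 2 -> match: F0=2 F1=0 F2=0; commitIndex=0
Op 6: F0 acks idx 8 -> match: F0=8 F1=0 F2=0; commitIndex=0
Op 7: F2 acks idx 6 -> match: F0=8 F1=0 F2=6; commitIndex=6
Op 8: append 1 -> log_len=9
Op 9: F2 acks idx 9 -> match: F0=8 F1=0 F2=9; commitIndex=8
Op 10: F0 acks idx 8 -> match: F0=8 F1=0 F2=9; commitIndex=8

Answer: 0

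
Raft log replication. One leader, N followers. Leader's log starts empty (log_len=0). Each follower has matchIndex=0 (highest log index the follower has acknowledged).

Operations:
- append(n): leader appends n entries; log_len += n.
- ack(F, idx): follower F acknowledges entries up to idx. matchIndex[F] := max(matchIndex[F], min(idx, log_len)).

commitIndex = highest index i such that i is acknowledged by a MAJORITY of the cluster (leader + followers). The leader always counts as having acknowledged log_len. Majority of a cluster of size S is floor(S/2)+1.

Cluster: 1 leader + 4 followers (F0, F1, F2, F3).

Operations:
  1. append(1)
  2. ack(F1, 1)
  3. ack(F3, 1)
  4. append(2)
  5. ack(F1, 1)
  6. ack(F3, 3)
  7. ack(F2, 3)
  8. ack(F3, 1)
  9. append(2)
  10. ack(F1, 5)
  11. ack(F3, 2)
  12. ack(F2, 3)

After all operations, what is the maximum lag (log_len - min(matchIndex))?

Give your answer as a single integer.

Op 1: append 1 -> log_len=1
Op 2: F1 acks idx 1 -> match: F0=0 F1=1 F2=0 F3=0; commitIndex=0
Op 3: F3 acks idx 1 -> match: F0=0 F1=1 F2=0 F3=1; commitIndex=1
Op 4: append 2 -> log_len=3
Op 5: F1 acks idx 1 -> match: F0=0 F1=1 F2=0 F3=1; commitIndex=1
Op 6: F3 acks idx 3 -> match: F0=0 F1=1 F2=0 F3=3; commitIndex=1
Op 7: F2 acks idx 3 -> match: F0=0 F1=1 F2=3 F3=3; commitIndex=3
Op 8: F3 acks idx 1 -> match: F0=0 F1=1 F2=3 F3=3; commitIndex=3
Op 9: append 2 -> log_len=5
Op 10: F1 acks idx 5 -> match: F0=0 F1=5 F2=3 F3=3; commitIndex=3
Op 11: F3 acks idx 2 -> match: F0=0 F1=5 F2=3 F3=3; commitIndex=3
Op 12: F2 acks idx 3 -> match: F0=0 F1=5 F2=3 F3=3; commitIndex=3

Answer: 5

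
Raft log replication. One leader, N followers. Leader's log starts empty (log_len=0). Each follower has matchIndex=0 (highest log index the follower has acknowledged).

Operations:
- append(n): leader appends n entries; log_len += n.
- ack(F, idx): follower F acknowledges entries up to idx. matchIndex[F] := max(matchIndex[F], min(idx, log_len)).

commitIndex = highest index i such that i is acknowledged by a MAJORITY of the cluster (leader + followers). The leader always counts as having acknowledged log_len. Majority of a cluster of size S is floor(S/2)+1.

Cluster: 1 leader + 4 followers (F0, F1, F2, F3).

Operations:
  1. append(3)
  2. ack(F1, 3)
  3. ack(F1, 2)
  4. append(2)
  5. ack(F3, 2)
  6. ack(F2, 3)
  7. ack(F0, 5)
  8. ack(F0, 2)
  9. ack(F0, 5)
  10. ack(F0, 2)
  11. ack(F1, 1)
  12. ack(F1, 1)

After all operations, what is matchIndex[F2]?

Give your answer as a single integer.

Answer: 3

Derivation:
Op 1: append 3 -> log_len=3
Op 2: F1 acks idx 3 -> match: F0=0 F1=3 F2=0 F3=0; commitIndex=0
Op 3: F1 acks idx 2 -> match: F0=0 F1=3 F2=0 F3=0; commitIndex=0
Op 4: append 2 -> log_len=5
Op 5: F3 acks idx 2 -> match: F0=0 F1=3 F2=0 F3=2; commitIndex=2
Op 6: F2 acks idx 3 -> match: F0=0 F1=3 F2=3 F3=2; commitIndex=3
Op 7: F0 acks idx 5 -> match: F0=5 F1=3 F2=3 F3=2; commitIndex=3
Op 8: F0 acks idx 2 -> match: F0=5 F1=3 F2=3 F3=2; commitIndex=3
Op 9: F0 acks idx 5 -> match: F0=5 F1=3 F2=3 F3=2; commitIndex=3
Op 10: F0 acks idx 2 -> match: F0=5 F1=3 F2=3 F3=2; commitIndex=3
Op 11: F1 acks idx 1 -> match: F0=5 F1=3 F2=3 F3=2; commitIndex=3
Op 12: F1 acks idx 1 -> match: F0=5 F1=3 F2=3 F3=2; commitIndex=3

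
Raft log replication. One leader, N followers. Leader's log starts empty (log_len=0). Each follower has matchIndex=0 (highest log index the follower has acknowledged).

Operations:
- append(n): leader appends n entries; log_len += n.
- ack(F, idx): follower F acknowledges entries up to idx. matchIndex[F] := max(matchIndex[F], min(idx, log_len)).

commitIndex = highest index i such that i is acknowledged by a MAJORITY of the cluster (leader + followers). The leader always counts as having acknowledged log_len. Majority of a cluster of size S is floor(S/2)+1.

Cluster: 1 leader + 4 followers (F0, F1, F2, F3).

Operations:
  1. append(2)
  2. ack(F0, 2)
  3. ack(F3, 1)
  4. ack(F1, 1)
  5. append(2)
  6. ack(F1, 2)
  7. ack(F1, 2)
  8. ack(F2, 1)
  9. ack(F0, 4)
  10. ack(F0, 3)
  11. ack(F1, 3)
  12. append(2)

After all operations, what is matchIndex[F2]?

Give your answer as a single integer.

Op 1: append 2 -> log_len=2
Op 2: F0 acks idx 2 -> match: F0=2 F1=0 F2=0 F3=0; commitIndex=0
Op 3: F3 acks idx 1 -> match: F0=2 F1=0 F2=0 F3=1; commitIndex=1
Op 4: F1 acks idx 1 -> match: F0=2 F1=1 F2=0 F3=1; commitIndex=1
Op 5: append 2 -> log_len=4
Op 6: F1 acks idx 2 -> match: F0=2 F1=2 F2=0 F3=1; commitIndex=2
Op 7: F1 acks idx 2 -> match: F0=2 F1=2 F2=0 F3=1; commitIndex=2
Op 8: F2 acks idx 1 -> match: F0=2 F1=2 F2=1 F3=1; commitIndex=2
Op 9: F0 acks idx 4 -> match: F0=4 F1=2 F2=1 F3=1; commitIndex=2
Op 10: F0 acks idx 3 -> match: F0=4 F1=2 F2=1 F3=1; commitIndex=2
Op 11: F1 acks idx 3 -> match: F0=4 F1=3 F2=1 F3=1; commitIndex=3
Op 12: append 2 -> log_len=6

Answer: 1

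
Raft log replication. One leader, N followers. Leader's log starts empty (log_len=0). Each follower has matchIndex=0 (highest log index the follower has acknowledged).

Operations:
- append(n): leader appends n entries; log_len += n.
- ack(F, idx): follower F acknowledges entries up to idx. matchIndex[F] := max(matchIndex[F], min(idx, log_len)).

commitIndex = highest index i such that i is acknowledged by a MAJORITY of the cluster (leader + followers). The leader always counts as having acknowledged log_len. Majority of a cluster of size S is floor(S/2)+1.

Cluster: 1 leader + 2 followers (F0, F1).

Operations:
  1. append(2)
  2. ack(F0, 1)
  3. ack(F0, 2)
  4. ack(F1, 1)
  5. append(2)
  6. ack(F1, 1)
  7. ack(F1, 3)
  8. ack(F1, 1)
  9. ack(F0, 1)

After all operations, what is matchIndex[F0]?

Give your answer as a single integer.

Answer: 2

Derivation:
Op 1: append 2 -> log_len=2
Op 2: F0 acks idx 1 -> match: F0=1 F1=0; commitIndex=1
Op 3: F0 acks idx 2 -> match: F0=2 F1=0; commitIndex=2
Op 4: F1 acks idx 1 -> match: F0=2 F1=1; commitIndex=2
Op 5: append 2 -> log_len=4
Op 6: F1 acks idx 1 -> match: F0=2 F1=1; commitIndex=2
Op 7: F1 acks idx 3 -> match: F0=2 F1=3; commitIndex=3
Op 8: F1 acks idx 1 -> match: F0=2 F1=3; commitIndex=3
Op 9: F0 acks idx 1 -> match: F0=2 F1=3; commitIndex=3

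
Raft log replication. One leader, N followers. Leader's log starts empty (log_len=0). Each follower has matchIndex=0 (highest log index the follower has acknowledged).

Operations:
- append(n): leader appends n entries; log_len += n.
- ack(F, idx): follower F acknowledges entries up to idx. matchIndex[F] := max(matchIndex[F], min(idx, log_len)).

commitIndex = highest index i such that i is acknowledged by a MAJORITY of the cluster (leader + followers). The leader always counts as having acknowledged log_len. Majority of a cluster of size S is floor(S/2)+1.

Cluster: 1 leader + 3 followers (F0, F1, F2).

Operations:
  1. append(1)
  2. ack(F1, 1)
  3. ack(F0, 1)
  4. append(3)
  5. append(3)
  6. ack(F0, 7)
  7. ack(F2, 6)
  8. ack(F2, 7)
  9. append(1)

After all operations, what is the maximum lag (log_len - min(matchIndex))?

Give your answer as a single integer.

Op 1: append 1 -> log_len=1
Op 2: F1 acks idx 1 -> match: F0=0 F1=1 F2=0; commitIndex=0
Op 3: F0 acks idx 1 -> match: F0=1 F1=1 F2=0; commitIndex=1
Op 4: append 3 -> log_len=4
Op 5: append 3 -> log_len=7
Op 6: F0 acks idx 7 -> match: F0=7 F1=1 F2=0; commitIndex=1
Op 7: F2 acks idx 6 -> match: F0=7 F1=1 F2=6; commitIndex=6
Op 8: F2 acks idx 7 -> match: F0=7 F1=1 F2=7; commitIndex=7
Op 9: append 1 -> log_len=8

Answer: 7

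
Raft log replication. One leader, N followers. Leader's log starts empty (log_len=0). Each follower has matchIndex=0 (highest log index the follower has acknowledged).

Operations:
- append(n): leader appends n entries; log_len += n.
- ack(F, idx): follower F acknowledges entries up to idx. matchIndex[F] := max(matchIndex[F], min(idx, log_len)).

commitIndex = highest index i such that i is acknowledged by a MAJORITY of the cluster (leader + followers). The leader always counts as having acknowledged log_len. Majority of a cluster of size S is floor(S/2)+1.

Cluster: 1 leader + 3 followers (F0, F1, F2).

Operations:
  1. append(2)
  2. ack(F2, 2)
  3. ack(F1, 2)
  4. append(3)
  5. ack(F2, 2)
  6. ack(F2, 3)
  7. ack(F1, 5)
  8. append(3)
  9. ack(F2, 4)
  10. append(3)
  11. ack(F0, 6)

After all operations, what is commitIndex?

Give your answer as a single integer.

Answer: 5

Derivation:
Op 1: append 2 -> log_len=2
Op 2: F2 acks idx 2 -> match: F0=0 F1=0 F2=2; commitIndex=0
Op 3: F1 acks idx 2 -> match: F0=0 F1=2 F2=2; commitIndex=2
Op 4: append 3 -> log_len=5
Op 5: F2 acks idx 2 -> match: F0=0 F1=2 F2=2; commitIndex=2
Op 6: F2 acks idx 3 -> match: F0=0 F1=2 F2=3; commitIndex=2
Op 7: F1 acks idx 5 -> match: F0=0 F1=5 F2=3; commitIndex=3
Op 8: append 3 -> log_len=8
Op 9: F2 acks idx 4 -> match: F0=0 F1=5 F2=4; commitIndex=4
Op 10: append 3 -> log_len=11
Op 11: F0 acks idx 6 -> match: F0=6 F1=5 F2=4; commitIndex=5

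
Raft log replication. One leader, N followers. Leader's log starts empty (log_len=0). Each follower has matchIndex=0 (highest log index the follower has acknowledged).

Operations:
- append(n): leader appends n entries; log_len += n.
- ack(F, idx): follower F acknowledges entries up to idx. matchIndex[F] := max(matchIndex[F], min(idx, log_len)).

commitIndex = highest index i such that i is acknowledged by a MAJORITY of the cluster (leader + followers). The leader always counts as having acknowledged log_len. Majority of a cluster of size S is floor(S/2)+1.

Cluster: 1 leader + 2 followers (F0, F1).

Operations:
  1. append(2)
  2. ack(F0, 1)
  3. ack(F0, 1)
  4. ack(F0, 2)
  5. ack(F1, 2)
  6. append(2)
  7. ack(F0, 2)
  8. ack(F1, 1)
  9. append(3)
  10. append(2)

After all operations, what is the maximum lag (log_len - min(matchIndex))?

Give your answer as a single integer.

Answer: 7

Derivation:
Op 1: append 2 -> log_len=2
Op 2: F0 acks idx 1 -> match: F0=1 F1=0; commitIndex=1
Op 3: F0 acks idx 1 -> match: F0=1 F1=0; commitIndex=1
Op 4: F0 acks idx 2 -> match: F0=2 F1=0; commitIndex=2
Op 5: F1 acks idx 2 -> match: F0=2 F1=2; commitIndex=2
Op 6: append 2 -> log_len=4
Op 7: F0 acks idx 2 -> match: F0=2 F1=2; commitIndex=2
Op 8: F1 acks idx 1 -> match: F0=2 F1=2; commitIndex=2
Op 9: append 3 -> log_len=7
Op 10: append 2 -> log_len=9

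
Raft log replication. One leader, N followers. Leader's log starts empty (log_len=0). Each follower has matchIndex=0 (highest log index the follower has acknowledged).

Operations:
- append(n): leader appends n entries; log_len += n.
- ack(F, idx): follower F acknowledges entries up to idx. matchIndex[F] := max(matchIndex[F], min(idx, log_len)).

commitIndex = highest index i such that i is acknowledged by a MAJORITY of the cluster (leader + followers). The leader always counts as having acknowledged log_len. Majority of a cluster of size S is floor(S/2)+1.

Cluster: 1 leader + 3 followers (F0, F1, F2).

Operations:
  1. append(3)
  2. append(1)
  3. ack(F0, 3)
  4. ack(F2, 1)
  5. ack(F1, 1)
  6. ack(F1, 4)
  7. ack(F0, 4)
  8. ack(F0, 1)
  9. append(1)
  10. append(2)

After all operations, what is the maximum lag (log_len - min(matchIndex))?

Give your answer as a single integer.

Answer: 6

Derivation:
Op 1: append 3 -> log_len=3
Op 2: append 1 -> log_len=4
Op 3: F0 acks idx 3 -> match: F0=3 F1=0 F2=0; commitIndex=0
Op 4: F2 acks idx 1 -> match: F0=3 F1=0 F2=1; commitIndex=1
Op 5: F1 acks idx 1 -> match: F0=3 F1=1 F2=1; commitIndex=1
Op 6: F1 acks idx 4 -> match: F0=3 F1=4 F2=1; commitIndex=3
Op 7: F0 acks idx 4 -> match: F0=4 F1=4 F2=1; commitIndex=4
Op 8: F0 acks idx 1 -> match: F0=4 F1=4 F2=1; commitIndex=4
Op 9: append 1 -> log_len=5
Op 10: append 2 -> log_len=7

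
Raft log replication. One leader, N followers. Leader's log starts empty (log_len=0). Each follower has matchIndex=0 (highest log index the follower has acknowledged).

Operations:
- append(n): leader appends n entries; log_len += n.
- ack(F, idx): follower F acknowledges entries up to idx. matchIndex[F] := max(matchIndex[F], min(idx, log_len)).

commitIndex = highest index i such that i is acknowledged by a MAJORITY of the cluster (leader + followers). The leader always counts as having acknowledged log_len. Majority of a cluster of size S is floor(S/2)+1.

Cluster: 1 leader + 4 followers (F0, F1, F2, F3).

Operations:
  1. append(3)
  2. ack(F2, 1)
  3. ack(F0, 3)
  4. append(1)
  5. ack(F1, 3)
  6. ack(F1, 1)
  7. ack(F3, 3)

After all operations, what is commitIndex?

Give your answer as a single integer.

Answer: 3

Derivation:
Op 1: append 3 -> log_len=3
Op 2: F2 acks idx 1 -> match: F0=0 F1=0 F2=1 F3=0; commitIndex=0
Op 3: F0 acks idx 3 -> match: F0=3 F1=0 F2=1 F3=0; commitIndex=1
Op 4: append 1 -> log_len=4
Op 5: F1 acks idx 3 -> match: F0=3 F1=3 F2=1 F3=0; commitIndex=3
Op 6: F1 acks idx 1 -> match: F0=3 F1=3 F2=1 F3=0; commitIndex=3
Op 7: F3 acks idx 3 -> match: F0=3 F1=3 F2=1 F3=3; commitIndex=3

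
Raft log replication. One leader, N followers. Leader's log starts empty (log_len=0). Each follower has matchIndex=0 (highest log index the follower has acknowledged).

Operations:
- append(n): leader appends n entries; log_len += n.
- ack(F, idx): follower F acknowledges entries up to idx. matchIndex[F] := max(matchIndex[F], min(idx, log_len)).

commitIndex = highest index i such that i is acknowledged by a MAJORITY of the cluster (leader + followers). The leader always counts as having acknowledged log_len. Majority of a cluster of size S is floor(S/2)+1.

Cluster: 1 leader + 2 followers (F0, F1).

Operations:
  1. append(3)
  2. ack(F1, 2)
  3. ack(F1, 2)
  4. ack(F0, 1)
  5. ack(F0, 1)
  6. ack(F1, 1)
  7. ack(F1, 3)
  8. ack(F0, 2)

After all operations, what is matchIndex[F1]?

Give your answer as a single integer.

Answer: 3

Derivation:
Op 1: append 3 -> log_len=3
Op 2: F1 acks idx 2 -> match: F0=0 F1=2; commitIndex=2
Op 3: F1 acks idx 2 -> match: F0=0 F1=2; commitIndex=2
Op 4: F0 acks idx 1 -> match: F0=1 F1=2; commitIndex=2
Op 5: F0 acks idx 1 -> match: F0=1 F1=2; commitIndex=2
Op 6: F1 acks idx 1 -> match: F0=1 F1=2; commitIndex=2
Op 7: F1 acks idx 3 -> match: F0=1 F1=3; commitIndex=3
Op 8: F0 acks idx 2 -> match: F0=2 F1=3; commitIndex=3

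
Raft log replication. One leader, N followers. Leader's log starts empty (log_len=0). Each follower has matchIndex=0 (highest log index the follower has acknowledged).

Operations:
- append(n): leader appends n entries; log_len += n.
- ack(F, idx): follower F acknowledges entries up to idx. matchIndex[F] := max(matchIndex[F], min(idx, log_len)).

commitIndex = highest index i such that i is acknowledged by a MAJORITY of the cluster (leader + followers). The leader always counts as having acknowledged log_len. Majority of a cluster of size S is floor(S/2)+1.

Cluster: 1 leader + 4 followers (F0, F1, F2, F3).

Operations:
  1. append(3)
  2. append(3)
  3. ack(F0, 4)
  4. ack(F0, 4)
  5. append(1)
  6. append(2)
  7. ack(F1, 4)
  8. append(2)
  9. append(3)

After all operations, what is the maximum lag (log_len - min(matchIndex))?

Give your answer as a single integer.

Op 1: append 3 -> log_len=3
Op 2: append 3 -> log_len=6
Op 3: F0 acks idx 4 -> match: F0=4 F1=0 F2=0 F3=0; commitIndex=0
Op 4: F0 acks idx 4 -> match: F0=4 F1=0 F2=0 F3=0; commitIndex=0
Op 5: append 1 -> log_len=7
Op 6: append 2 -> log_len=9
Op 7: F1 acks idx 4 -> match: F0=4 F1=4 F2=0 F3=0; commitIndex=4
Op 8: append 2 -> log_len=11
Op 9: append 3 -> log_len=14

Answer: 14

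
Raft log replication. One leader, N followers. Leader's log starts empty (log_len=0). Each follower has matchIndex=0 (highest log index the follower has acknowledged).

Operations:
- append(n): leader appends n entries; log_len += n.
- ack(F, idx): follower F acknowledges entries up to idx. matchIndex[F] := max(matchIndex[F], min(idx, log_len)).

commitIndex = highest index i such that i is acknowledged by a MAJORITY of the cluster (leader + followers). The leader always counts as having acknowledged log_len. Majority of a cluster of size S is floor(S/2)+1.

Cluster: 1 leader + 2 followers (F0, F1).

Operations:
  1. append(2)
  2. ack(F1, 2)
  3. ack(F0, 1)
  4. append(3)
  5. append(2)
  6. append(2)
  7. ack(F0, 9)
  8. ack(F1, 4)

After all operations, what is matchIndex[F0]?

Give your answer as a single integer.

Op 1: append 2 -> log_len=2
Op 2: F1 acks idx 2 -> match: F0=0 F1=2; commitIndex=2
Op 3: F0 acks idx 1 -> match: F0=1 F1=2; commitIndex=2
Op 4: append 3 -> log_len=5
Op 5: append 2 -> log_len=7
Op 6: append 2 -> log_len=9
Op 7: F0 acks idx 9 -> match: F0=9 F1=2; commitIndex=9
Op 8: F1 acks idx 4 -> match: F0=9 F1=4; commitIndex=9

Answer: 9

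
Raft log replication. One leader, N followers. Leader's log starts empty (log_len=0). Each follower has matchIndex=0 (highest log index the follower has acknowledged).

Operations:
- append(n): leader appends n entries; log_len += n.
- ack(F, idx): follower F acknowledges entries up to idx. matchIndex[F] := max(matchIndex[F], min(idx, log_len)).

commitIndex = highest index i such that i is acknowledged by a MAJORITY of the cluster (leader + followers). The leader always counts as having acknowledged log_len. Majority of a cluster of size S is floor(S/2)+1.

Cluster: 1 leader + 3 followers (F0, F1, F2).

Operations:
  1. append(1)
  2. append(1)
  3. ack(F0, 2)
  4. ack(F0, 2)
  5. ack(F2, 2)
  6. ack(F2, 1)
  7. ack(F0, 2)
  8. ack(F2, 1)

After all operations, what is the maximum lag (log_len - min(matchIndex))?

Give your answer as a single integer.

Op 1: append 1 -> log_len=1
Op 2: append 1 -> log_len=2
Op 3: F0 acks idx 2 -> match: F0=2 F1=0 F2=0; commitIndex=0
Op 4: F0 acks idx 2 -> match: F0=2 F1=0 F2=0; commitIndex=0
Op 5: F2 acks idx 2 -> match: F0=2 F1=0 F2=2; commitIndex=2
Op 6: F2 acks idx 1 -> match: F0=2 F1=0 F2=2; commitIndex=2
Op 7: F0 acks idx 2 -> match: F0=2 F1=0 F2=2; commitIndex=2
Op 8: F2 acks idx 1 -> match: F0=2 F1=0 F2=2; commitIndex=2

Answer: 2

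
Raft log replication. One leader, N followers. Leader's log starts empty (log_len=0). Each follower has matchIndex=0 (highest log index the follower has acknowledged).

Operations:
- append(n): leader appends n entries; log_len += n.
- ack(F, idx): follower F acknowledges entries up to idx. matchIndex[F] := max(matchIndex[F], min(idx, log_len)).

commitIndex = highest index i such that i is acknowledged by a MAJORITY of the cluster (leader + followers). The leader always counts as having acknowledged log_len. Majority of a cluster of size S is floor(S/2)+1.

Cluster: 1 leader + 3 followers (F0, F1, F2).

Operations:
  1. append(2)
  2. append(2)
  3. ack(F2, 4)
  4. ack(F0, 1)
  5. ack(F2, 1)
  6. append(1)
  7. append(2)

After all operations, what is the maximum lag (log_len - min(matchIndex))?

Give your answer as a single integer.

Answer: 7

Derivation:
Op 1: append 2 -> log_len=2
Op 2: append 2 -> log_len=4
Op 3: F2 acks idx 4 -> match: F0=0 F1=0 F2=4; commitIndex=0
Op 4: F0 acks idx 1 -> match: F0=1 F1=0 F2=4; commitIndex=1
Op 5: F2 acks idx 1 -> match: F0=1 F1=0 F2=4; commitIndex=1
Op 6: append 1 -> log_len=5
Op 7: append 2 -> log_len=7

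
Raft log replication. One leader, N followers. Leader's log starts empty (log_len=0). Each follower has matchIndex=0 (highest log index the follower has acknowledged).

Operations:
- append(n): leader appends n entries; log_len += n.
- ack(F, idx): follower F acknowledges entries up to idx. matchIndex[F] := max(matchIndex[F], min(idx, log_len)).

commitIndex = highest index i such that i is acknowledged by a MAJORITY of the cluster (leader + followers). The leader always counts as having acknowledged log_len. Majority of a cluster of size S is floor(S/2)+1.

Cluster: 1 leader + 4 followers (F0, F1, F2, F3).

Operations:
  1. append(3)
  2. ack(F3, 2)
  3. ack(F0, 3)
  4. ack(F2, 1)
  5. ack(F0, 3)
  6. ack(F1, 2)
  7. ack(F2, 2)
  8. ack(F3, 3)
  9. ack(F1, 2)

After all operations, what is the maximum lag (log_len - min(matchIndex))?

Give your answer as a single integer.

Op 1: append 3 -> log_len=3
Op 2: F3 acks idx 2 -> match: F0=0 F1=0 F2=0 F3=2; commitIndex=0
Op 3: F0 acks idx 3 -> match: F0=3 F1=0 F2=0 F3=2; commitIndex=2
Op 4: F2 acks idx 1 -> match: F0=3 F1=0 F2=1 F3=2; commitIndex=2
Op 5: F0 acks idx 3 -> match: F0=3 F1=0 F2=1 F3=2; commitIndex=2
Op 6: F1 acks idx 2 -> match: F0=3 F1=2 F2=1 F3=2; commitIndex=2
Op 7: F2 acks idx 2 -> match: F0=3 F1=2 F2=2 F3=2; commitIndex=2
Op 8: F3 acks idx 3 -> match: F0=3 F1=2 F2=2 F3=3; commitIndex=3
Op 9: F1 acks idx 2 -> match: F0=3 F1=2 F2=2 F3=3; commitIndex=3

Answer: 1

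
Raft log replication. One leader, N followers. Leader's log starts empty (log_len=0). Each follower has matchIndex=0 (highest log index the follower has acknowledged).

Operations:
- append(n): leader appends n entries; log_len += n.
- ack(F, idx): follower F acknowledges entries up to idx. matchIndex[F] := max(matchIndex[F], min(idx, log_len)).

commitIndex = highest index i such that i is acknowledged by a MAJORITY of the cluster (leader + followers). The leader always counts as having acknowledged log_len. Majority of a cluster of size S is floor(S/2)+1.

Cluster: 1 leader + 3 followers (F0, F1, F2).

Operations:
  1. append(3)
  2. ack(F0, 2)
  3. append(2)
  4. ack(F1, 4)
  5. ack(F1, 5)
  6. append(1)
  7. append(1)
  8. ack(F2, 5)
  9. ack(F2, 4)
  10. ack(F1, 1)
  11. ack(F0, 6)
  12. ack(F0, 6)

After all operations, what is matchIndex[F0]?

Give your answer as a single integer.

Answer: 6

Derivation:
Op 1: append 3 -> log_len=3
Op 2: F0 acks idx 2 -> match: F0=2 F1=0 F2=0; commitIndex=0
Op 3: append 2 -> log_len=5
Op 4: F1 acks idx 4 -> match: F0=2 F1=4 F2=0; commitIndex=2
Op 5: F1 acks idx 5 -> match: F0=2 F1=5 F2=0; commitIndex=2
Op 6: append 1 -> log_len=6
Op 7: append 1 -> log_len=7
Op 8: F2 acks idx 5 -> match: F0=2 F1=5 F2=5; commitIndex=5
Op 9: F2 acks idx 4 -> match: F0=2 F1=5 F2=5; commitIndex=5
Op 10: F1 acks idx 1 -> match: F0=2 F1=5 F2=5; commitIndex=5
Op 11: F0 acks idx 6 -> match: F0=6 F1=5 F2=5; commitIndex=5
Op 12: F0 acks idx 6 -> match: F0=6 F1=5 F2=5; commitIndex=5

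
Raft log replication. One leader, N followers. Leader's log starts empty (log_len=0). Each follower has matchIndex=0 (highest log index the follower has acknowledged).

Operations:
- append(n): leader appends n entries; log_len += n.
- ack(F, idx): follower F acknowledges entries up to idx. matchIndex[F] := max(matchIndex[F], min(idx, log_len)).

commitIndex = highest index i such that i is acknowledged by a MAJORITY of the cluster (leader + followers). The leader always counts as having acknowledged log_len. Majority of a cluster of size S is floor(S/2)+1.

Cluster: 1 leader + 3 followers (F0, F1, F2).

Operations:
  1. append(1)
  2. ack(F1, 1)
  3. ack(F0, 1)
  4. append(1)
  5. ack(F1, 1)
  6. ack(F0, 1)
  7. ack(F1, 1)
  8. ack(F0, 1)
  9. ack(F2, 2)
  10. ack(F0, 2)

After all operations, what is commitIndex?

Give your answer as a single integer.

Answer: 2

Derivation:
Op 1: append 1 -> log_len=1
Op 2: F1 acks idx 1 -> match: F0=0 F1=1 F2=0; commitIndex=0
Op 3: F0 acks idx 1 -> match: F0=1 F1=1 F2=0; commitIndex=1
Op 4: append 1 -> log_len=2
Op 5: F1 acks idx 1 -> match: F0=1 F1=1 F2=0; commitIndex=1
Op 6: F0 acks idx 1 -> match: F0=1 F1=1 F2=0; commitIndex=1
Op 7: F1 acks idx 1 -> match: F0=1 F1=1 F2=0; commitIndex=1
Op 8: F0 acks idx 1 -> match: F0=1 F1=1 F2=0; commitIndex=1
Op 9: F2 acks idx 2 -> match: F0=1 F1=1 F2=2; commitIndex=1
Op 10: F0 acks idx 2 -> match: F0=2 F1=1 F2=2; commitIndex=2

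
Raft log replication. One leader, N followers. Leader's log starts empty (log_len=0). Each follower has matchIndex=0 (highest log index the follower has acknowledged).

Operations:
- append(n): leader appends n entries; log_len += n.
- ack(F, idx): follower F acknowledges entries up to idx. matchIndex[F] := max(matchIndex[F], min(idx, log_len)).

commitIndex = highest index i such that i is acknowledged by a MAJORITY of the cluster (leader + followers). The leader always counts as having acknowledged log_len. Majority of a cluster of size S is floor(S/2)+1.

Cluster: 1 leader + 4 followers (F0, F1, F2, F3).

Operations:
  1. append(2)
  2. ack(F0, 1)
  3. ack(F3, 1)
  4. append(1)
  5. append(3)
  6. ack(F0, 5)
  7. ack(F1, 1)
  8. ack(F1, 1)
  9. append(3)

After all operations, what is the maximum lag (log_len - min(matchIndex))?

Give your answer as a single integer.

Op 1: append 2 -> log_len=2
Op 2: F0 acks idx 1 -> match: F0=1 F1=0 F2=0 F3=0; commitIndex=0
Op 3: F3 acks idx 1 -> match: F0=1 F1=0 F2=0 F3=1; commitIndex=1
Op 4: append 1 -> log_len=3
Op 5: append 3 -> log_len=6
Op 6: F0 acks idx 5 -> match: F0=5 F1=0 F2=0 F3=1; commitIndex=1
Op 7: F1 acks idx 1 -> match: F0=5 F1=1 F2=0 F3=1; commitIndex=1
Op 8: F1 acks idx 1 -> match: F0=5 F1=1 F2=0 F3=1; commitIndex=1
Op 9: append 3 -> log_len=9

Answer: 9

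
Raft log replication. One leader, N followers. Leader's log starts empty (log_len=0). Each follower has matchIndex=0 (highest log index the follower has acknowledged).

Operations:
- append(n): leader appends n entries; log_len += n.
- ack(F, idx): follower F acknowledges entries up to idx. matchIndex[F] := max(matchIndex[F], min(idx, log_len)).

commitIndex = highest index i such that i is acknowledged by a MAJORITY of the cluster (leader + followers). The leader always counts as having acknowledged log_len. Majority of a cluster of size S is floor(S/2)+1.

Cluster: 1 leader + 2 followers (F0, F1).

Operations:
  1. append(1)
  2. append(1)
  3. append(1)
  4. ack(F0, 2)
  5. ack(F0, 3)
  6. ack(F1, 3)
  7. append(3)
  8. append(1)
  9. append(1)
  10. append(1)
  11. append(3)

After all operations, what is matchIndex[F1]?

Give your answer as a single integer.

Answer: 3

Derivation:
Op 1: append 1 -> log_len=1
Op 2: append 1 -> log_len=2
Op 3: append 1 -> log_len=3
Op 4: F0 acks idx 2 -> match: F0=2 F1=0; commitIndex=2
Op 5: F0 acks idx 3 -> match: F0=3 F1=0; commitIndex=3
Op 6: F1 acks idx 3 -> match: F0=3 F1=3; commitIndex=3
Op 7: append 3 -> log_len=6
Op 8: append 1 -> log_len=7
Op 9: append 1 -> log_len=8
Op 10: append 1 -> log_len=9
Op 11: append 3 -> log_len=12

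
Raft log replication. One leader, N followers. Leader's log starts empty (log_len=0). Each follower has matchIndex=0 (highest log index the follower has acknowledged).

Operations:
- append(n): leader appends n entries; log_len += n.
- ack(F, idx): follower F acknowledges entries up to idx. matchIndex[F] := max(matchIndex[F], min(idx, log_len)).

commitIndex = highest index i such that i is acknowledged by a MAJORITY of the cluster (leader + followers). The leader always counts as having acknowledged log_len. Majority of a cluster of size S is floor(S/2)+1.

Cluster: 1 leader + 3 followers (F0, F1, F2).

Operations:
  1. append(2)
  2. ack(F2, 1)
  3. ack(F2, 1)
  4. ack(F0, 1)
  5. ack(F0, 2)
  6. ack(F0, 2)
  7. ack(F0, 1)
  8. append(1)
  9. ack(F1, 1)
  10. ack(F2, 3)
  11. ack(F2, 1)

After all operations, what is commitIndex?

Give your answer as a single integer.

Answer: 2

Derivation:
Op 1: append 2 -> log_len=2
Op 2: F2 acks idx 1 -> match: F0=0 F1=0 F2=1; commitIndex=0
Op 3: F2 acks idx 1 -> match: F0=0 F1=0 F2=1; commitIndex=0
Op 4: F0 acks idx 1 -> match: F0=1 F1=0 F2=1; commitIndex=1
Op 5: F0 acks idx 2 -> match: F0=2 F1=0 F2=1; commitIndex=1
Op 6: F0 acks idx 2 -> match: F0=2 F1=0 F2=1; commitIndex=1
Op 7: F0 acks idx 1 -> match: F0=2 F1=0 F2=1; commitIndex=1
Op 8: append 1 -> log_len=3
Op 9: F1 acks idx 1 -> match: F0=2 F1=1 F2=1; commitIndex=1
Op 10: F2 acks idx 3 -> match: F0=2 F1=1 F2=3; commitIndex=2
Op 11: F2 acks idx 1 -> match: F0=2 F1=1 F2=3; commitIndex=2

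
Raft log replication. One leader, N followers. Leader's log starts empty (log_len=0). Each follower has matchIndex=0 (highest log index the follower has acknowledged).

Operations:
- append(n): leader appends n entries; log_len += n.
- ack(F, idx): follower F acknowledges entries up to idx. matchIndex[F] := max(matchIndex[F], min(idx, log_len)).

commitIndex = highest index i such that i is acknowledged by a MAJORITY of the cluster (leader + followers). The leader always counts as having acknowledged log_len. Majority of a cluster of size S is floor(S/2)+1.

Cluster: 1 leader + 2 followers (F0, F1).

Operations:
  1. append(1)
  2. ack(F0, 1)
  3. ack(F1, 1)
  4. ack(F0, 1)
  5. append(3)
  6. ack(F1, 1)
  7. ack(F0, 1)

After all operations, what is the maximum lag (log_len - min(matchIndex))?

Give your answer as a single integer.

Op 1: append 1 -> log_len=1
Op 2: F0 acks idx 1 -> match: F0=1 F1=0; commitIndex=1
Op 3: F1 acks idx 1 -> match: F0=1 F1=1; commitIndex=1
Op 4: F0 acks idx 1 -> match: F0=1 F1=1; commitIndex=1
Op 5: append 3 -> log_len=4
Op 6: F1 acks idx 1 -> match: F0=1 F1=1; commitIndex=1
Op 7: F0 acks idx 1 -> match: F0=1 F1=1; commitIndex=1

Answer: 3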